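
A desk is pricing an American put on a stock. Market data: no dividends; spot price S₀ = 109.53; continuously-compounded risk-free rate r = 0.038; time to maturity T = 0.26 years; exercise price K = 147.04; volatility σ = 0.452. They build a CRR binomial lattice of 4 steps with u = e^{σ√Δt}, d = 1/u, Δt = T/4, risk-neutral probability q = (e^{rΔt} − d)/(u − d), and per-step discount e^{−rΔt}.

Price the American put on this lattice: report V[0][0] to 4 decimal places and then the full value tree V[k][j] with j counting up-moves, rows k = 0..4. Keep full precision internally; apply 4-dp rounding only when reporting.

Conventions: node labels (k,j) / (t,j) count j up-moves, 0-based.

price = 38.2710
tree:
38.2710
49.4319 26.4696
60.0561 37.5100 14.7370
69.5240 49.4319 24.1320 4.7131
77.9613 60.0561 37.5100 9.1200 0.0000

params: Δt=0.06500 u=1.12214 d=0.89115 q=0.48193 e^(-rΔt)=0.99753
t_4 payoffs: 77.9613 60.0561 37.5100 9.1200 0.0000
k=3: node(3,0) S=77.5160 payoff=69.5240 vs cont=69.1612 → 69.5240 [stop]  node(3,1) S=97.6081 payoff=49.4319 vs cont=49.0691 → 49.4319 [stop]  node(3,2) S=122.9080 payoff=24.1320 vs cont=23.7692 → 24.1320 [stop]  node(3,3) S=154.7656 payoff=0.0000 vs cont=4.7131 → 4.7131 [wait]
k=2: node(2,0) S=86.9839 payoff=60.0561 vs cont=59.6934 → 60.0561 [stop]  node(2,1) S=109.5300 payoff=37.5100 vs cont=37.1473 → 37.5100 [stop]  node(2,2) S=137.9200 payoff=9.1200 vs cont=14.7370 → 14.7370 [wait]
k=1: node(1,0) S=97.6081 payoff=49.4319 vs cont=49.0691 → 49.4319 [stop]  node(1,1) S=122.9080 payoff=24.1320 vs cont=26.4696 → 26.4696 [wait]
k=0: node(0,0) S=109.5300 payoff=37.5100 vs cont=38.2710 → 38.2710 [wait]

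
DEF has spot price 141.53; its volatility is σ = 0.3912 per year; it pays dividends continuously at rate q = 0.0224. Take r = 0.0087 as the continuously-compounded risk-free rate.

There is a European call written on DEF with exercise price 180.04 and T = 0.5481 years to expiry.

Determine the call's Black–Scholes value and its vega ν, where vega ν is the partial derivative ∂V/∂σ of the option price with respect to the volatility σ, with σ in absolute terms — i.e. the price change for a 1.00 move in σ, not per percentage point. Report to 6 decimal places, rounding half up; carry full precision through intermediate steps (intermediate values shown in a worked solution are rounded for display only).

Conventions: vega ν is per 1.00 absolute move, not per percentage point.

price = 4.947381
ν = 32.043967

σ√T = 0.3912·√0.5481 = 0.289620
d₁ = (ln(S/K) + (r−q+σ²/2)T) / (σ√T) = (ln(141.53/180.04) + (0.0087−0.0224+0.3912²/2)·0.5481) / 0.289620 = (-0.240667 + 0.034431) / 0.289620 = -0.712093
d₂ = d₁ − σ√T = -0.712093 − 0.289620 = -1.001713
e^{−rT} = 0.995243
e^{−qT} = 0.987798
N(d₁) = 0.238204,  N(d₂) = 0.158241
Call price V = S·e^{−qT}·N(d₁) − K·e^{−rT}·N(d₂) = 33.301587 − 28.354206 = 4.947381
φ(d₁) = (1/√(2π))·e^{−d₁²/2} = 0.309599
ν = S·e^{−qT}·φ(d₁)·√T = 32.043967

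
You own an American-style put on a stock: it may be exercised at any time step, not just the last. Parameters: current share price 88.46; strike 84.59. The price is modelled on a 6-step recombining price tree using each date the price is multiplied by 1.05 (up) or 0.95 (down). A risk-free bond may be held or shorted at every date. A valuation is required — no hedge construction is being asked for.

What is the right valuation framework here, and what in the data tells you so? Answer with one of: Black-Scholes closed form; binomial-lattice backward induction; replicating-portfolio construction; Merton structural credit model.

Key observation: the defining feature is the embedded early-exercise option across 6 discrete dates on the spot-88.46 tree; pricing the strike-84.59 put means working backward with an exercise test at every node.

framework: binomial-lattice backward induction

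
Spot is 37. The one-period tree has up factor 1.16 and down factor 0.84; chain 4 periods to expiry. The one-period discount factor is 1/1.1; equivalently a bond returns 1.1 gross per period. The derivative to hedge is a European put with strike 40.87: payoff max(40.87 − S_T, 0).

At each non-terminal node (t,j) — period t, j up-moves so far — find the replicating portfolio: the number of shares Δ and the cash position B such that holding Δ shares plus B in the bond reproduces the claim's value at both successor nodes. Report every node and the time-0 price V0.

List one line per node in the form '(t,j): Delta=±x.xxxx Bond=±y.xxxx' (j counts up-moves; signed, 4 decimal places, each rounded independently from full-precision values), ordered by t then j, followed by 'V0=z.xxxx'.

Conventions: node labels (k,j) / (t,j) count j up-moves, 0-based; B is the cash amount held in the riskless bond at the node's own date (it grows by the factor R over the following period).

Since d<R<u, set p* = (R−d)/(u−d) = 0.8125; price each node as the discounted p*-expectation of its children.
Payoffs at expiry: V(4,0)=22.4488, V(4,1)=15.4311, V(4,2)=5.7402, V(4,3)=0.0000, V(4,4)=0.0000
Node (3,0) S=21.9300: V=(p*·15.4311+(1−p*)·22.4488)/1.1=15.2245; Δ=(15.4311−22.4488)/(25.4389−18.4212)=-1.0000; B=V−Δ·S=37.1545
Node (3,1) S=30.2844: V=(p*·5.7402+(1−p*)·15.4311)/1.1=6.8702; Δ=(5.7402−15.4311)/(35.1298−25.4389)=-1.0000; B=V−Δ·S=37.1545
Node (3,2) S=41.8212: V=(p*·0.0000+(1−p*)·5.7402)/1.1=0.9784; Δ=(0.0000−5.7402)/(48.5126−35.1298)=-0.4289; B=V−Δ·S=18.9164
Node (3,3) S=57.7532: V=(p*·0.0000+(1−p*)·0.0000)/1.1=0.0000; Δ=(0.0000−0.0000)/(66.9937−48.5126)=0.0000; B=V−Δ·S=0.0000
Node (2,0) S=26.1072: V=(p*·6.8702+(1−p*)·15.2245)/1.1=7.6697; Δ=(6.8702−15.2245)/(30.2844−21.9300)=-1.0000; B=V−Δ·S=33.7769
Node (2,1) S=36.0528: V=(p*·0.9784+(1−p*)·6.8702)/1.1=1.8938; Δ=(0.9784−6.8702)/(41.8212−30.2844)=-0.5107; B=V−Δ·S=20.3055
Node (2,2) S=49.7872: V=(p*·0.0000+(1−p*)·0.9784)/1.1=0.1668; Δ=(0.0000−0.9784)/(57.7532−41.8212)=-0.0614; B=V−Δ·S=3.2244
Node (1,0) S=31.0800: V=(p*·1.8938+(1−p*)·7.6697)/1.1=2.7061; Δ=(1.8938−7.6697)/(36.0528−26.1072)=-0.5807; B=V−Δ·S=20.7558
Node (1,1) S=42.9200: V=(p*·0.1668+(1−p*)·1.8938)/1.1=0.4460; Δ=(0.1668−1.8938)/(49.7872−36.0528)=-0.1257; B=V−Δ·S=5.8428
Node (0,0) S=37.0000: V=(p*·0.4460+(1−p*)·2.7061)/1.1=0.7907; Δ=(0.4460−2.7061)/(42.9200−31.0800)=-0.1909; B=V−Δ·S=7.8536
As a check, the time-0 holding Δ(0,0)·S0 + B(0,0) comes to 0.7907 — exactly V0.

(0,0): Delta=-0.1909 Bond=7.8536
(1,0): Delta=-0.5807 Bond=20.7558
(1,1): Delta=-0.1257 Bond=5.8428
(2,0): Delta=-1.0000 Bond=33.7769
(2,1): Delta=-0.5107 Bond=20.3055
(2,2): Delta=-0.0614 Bond=3.2244
(3,0): Delta=-1.0000 Bond=37.1545
(3,1): Delta=-1.0000 Bond=37.1545
(3,2): Delta=-0.4289 Bond=18.9164
(3,3): Delta=0.0000 Bond=0.0000
V0=0.7907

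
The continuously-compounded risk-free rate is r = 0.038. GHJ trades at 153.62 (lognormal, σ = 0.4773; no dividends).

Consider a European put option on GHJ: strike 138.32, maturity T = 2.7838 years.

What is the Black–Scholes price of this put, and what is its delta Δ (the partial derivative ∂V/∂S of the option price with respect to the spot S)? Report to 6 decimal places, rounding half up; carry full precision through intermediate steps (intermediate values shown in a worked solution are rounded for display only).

price = 29.850404
Δ = -0.253744

σ√T = 0.4773·√2.7838 = 0.796362
d₁ = (ln(S/K) + (r+σ²/2)T) / (σ√T) = (ln(153.62/138.32) + (0.038+0.4773²/2)·2.7838) / 0.796362 = (0.104912 + 0.422881) / 0.796362 = 0.662755
d₂ = d₁ − σ√T = 0.662755 − 0.796362 = -0.133607
e^{−rT} = 0.899619
N(−d₁) = 0.253744,  N(−d₂) = 0.553143
Put price V = K·e^{−rT}·N(−d₂) − S·N(−d₁) = 68.830524 − 38.980121 = 29.850404
Δ = −N(−d₁) = -0.253744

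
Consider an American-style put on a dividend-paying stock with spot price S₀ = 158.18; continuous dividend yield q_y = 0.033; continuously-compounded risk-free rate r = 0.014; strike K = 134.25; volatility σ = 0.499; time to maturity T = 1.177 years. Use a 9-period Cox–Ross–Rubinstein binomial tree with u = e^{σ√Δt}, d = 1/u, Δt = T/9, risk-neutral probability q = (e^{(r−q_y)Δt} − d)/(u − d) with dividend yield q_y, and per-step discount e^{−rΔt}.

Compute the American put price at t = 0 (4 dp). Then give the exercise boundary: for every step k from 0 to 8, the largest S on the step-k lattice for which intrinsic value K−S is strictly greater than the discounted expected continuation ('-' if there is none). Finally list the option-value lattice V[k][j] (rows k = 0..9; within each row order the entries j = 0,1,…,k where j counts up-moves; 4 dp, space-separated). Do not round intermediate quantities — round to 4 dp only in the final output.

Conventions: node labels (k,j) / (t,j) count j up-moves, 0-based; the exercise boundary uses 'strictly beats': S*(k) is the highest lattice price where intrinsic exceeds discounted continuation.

price = 20.7277
boundary = - - - - - - - 44.7259 53.5710
tree:
20.7277
28.0656 11.7772
37.0404 17.1298 5.2347
47.4666 24.3541 8.3046 1.4762
58.8229 33.6777 12.9734 2.5899 0.1109
70.2396 45.0060 19.8670 4.5384 0.2013 0.0000
80.6950 57.6531 29.6176 7.9424 0.3655 0.0000 0.0000
89.5241 70.1537 42.4969 13.8804 0.6635 0.0000 0.0000 0.0000
96.9088 80.6790 57.4807 24.2211 1.2046 0.0000 0.0000 0.0000 0.0000
103.0741 89.5241 70.0848 42.1965 2.1870 0.0000 0.0000 0.0000 0.0000 0.0000

Δt=0.13078, u=1.19776, d=0.83489, q=0.44817, disc=e^(-rΔt)=0.99817
k=9 terminal: V=max(K-S,0) → 103.0741 89.5241 70.0848 42.1965 2.1870 0.0000 0.0000 0.0000 0.0000 0.0000
k=8: j=0 S=37.3412 intr=96.9088 cont=96.8240 V=96.9088[EX]; j=1 S=53.5710 intr=80.6790 cont=80.6642 V=80.6790[EX]; j=2 S=76.8546 intr=57.3954 cont=57.4807 V=57.4807[hold]; j=3 S=110.2582 intr=23.9918 cont=24.2211 V=24.2211[hold]; j=4 S=158.1800 intr=0.0000 cont=1.2046 V=1.2046[hold]; j=5 S=226.9302 intr=0.0000 cont=0.0000 V=0.0000[hold]; j=6 S=325.5615 intr=0.0000 cont=0.0000 V=0.0000[hold]; j=7 S=467.0611 intr=0.0000 cont=0.0000 V=0.0000[hold]; j=8 S=670.0612 intr=0.0000 cont=0.0000 V=0.0000[hold]  S*(8)=53.5710
k=7: j=0 S=44.7259 intr=89.5241 cont=89.4711 V=89.5241[EX]; j=1 S=64.1652 intr=70.0848 cont=70.1537 V=70.1537[hold]; j=2 S=92.0535 intr=42.1965 cont=42.4969 V=42.4969[hold]; j=3 S=132.0630 intr=2.1870 cont=13.8804 V=13.8804[hold]; j=4 S=189.4619 intr=0.0000 cont=0.6635 V=0.6635[hold]; j=5 S=271.8083 intr=0.0000 cont=0.0000 V=0.0000[hold]; j=6 S=389.9450 intr=0.0000 cont=0.0000 V=0.0000[hold]; j=7 S=559.4278 intr=0.0000 cont=0.0000 V=0.0000[hold]  S*(7)=44.7259
k=6: j=0 S=53.5710 intr=80.6790 cont=80.6950 V=80.6950[hold]; j=1 S=76.8546 intr=57.3954 cont=57.6531 V=57.6531[hold]; j=2 S=110.2582 intr=23.9918 cont=29.6176 V=29.6176[hold]; j=3 S=158.1800 intr=0.0000 cont=7.9424 V=7.9424[hold]; j=4 S=226.9302 intr=0.0000 cont=0.3655 V=0.3655[hold]; j=5 S=325.5615 intr=0.0000 cont=0.0000 V=0.0000[hold]; j=6 S=467.0611 intr=0.0000 cont=0.0000 V=0.0000[hold]  S*(6)=-
k=5: j=0 S=64.1652 intr=70.0848 cont=70.2396 V=70.2396[hold]; j=1 S=92.0535 intr=42.1965 cont=45.0060 V=45.0060[hold]; j=2 S=132.0630 intr=2.1870 cont=19.8670 V=19.8670[hold]; j=3 S=189.4619 intr=0.0000 cont=4.5384 V=4.5384[hold]; j=4 S=271.8083 intr=0.0000 cont=0.2013 V=0.2013[hold]; j=5 S=389.9450 intr=0.0000 cont=0.0000 V=0.0000[hold]  S*(5)=-
k=4: j=0 S=76.8546 intr=57.3954 cont=58.8229 V=58.8229[hold]; j=1 S=110.2582 intr=23.9918 cont=33.6777 V=33.6777[hold]; j=2 S=158.1800 intr=0.0000 cont=12.9734 V=12.9734[hold]; j=3 S=226.9302 intr=0.0000 cont=2.5899 V=2.5899[hold]; j=4 S=325.5615 intr=0.0000 cont=0.1109 V=0.1109[hold]  S*(4)=-
k=3: j=0 S=92.0535 intr=42.1965 cont=47.4666 V=47.4666[hold]; j=1 S=132.0630 intr=2.1870 cont=24.3541 V=24.3541[hold]; j=2 S=189.4619 intr=0.0000 cont=8.3046 V=8.3046[hold]; j=3 S=271.8083 intr=0.0000 cont=1.4762 V=1.4762[hold]  S*(3)=-
k=2: j=0 S=110.2582 intr=23.9918 cont=37.0404 V=37.0404[hold]; j=1 S=158.1800 intr=0.0000 cont=17.1298 V=17.1298[hold]; j=2 S=226.9302 intr=0.0000 cont=5.2347 V=5.2347[hold]  S*(2)=-
k=1: j=0 S=132.0630 intr=2.1870 cont=28.0656 V=28.0656[hold]; j=1 S=189.4619 intr=0.0000 cont=11.7772 V=11.7772[hold]  S*(1)=-
k=0: j=0 S=158.1800 intr=0.0000 cont=20.7277 V=20.7277[hold]  S*(0)=-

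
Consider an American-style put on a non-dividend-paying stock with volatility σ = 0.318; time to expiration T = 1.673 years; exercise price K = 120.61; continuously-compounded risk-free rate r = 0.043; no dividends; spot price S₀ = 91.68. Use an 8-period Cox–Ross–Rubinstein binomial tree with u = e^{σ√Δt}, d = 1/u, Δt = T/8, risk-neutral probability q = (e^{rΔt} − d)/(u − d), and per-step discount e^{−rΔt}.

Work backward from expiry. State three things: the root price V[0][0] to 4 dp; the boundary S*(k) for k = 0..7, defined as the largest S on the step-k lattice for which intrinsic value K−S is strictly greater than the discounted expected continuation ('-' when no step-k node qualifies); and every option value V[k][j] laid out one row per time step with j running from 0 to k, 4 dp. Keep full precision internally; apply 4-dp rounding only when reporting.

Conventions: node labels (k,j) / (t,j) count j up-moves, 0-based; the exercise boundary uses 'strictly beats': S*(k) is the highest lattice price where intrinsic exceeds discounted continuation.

params: Δt=0.20913 u=1.15653 d=0.86466 q=0.49466 e^(-rΔt)=0.99105
t_8 payoffs: 91.9664 82.2977 69.3651 52.0671 28.9300 0.0000 0.0000 0.0000 0.0000
t_7: node(7,0) S=33.1271 payoff=87.4829 vs cont=86.4032 → 87.4829 [stop]  node(7,1) S=44.3093 payoff=76.3007 vs cont=75.2210 → 76.3007 [stop]  node(7,2) S=59.2661 payoff=61.3439 vs cont=60.2641 → 61.3439 [stop]  node(7,3) S=79.2718 payoff=41.3382 vs cont=40.2585 → 41.3382 [stop]  node(7,4) S=106.0304 payoff=14.5796 vs cont=14.4887 → 14.5796 [stop]  node(7,5) S=141.8216 payoff=0.0000 vs cont=0.0000 → 0.0000 [wait]  node(7,6) S=189.6944 payoff=0.0000 vs cont=0.0000 → 0.0000 [wait]  node(7,7) S=253.7268 payoff=0.0000 vs cont=0.0000 → 0.0000 [wait]  ⇒ S*(7)=106.0304
t_6: node(6,0) S=38.3123 payoff=82.2977 vs cont=81.2179 → 82.2977 [stop]  node(6,1) S=51.2449 payoff=69.3651 vs cont=68.2854 → 69.3651 [stop]  node(6,2) S=68.5429 payoff=52.0671 vs cont=50.9874 → 52.0671 [stop]  node(6,3) S=91.6800 payoff=28.9300 vs cont=27.8503 → 28.9300 [stop]  node(6,4) S=122.6271 payoff=0.0000 vs cont=7.3017 → 7.3017 [wait]  node(6,5) S=164.0206 payoff=0.0000 vs cont=0.0000 → 0.0000 [wait]  node(6,6) S=219.3868 payoff=0.0000 vs cont=0.0000 → 0.0000 [wait]  ⇒ S*(6)=91.6800
t_5: node(5,0) S=44.3093 payoff=76.3007 vs cont=75.2210 → 76.3007 [stop]  node(5,1) S=59.2661 payoff=61.3439 vs cont=60.2641 → 61.3439 [stop]  node(5,2) S=79.2718 payoff=41.3382 vs cont=40.2585 → 41.3382 [stop]  node(5,3) S=106.0304 payoff=14.5796 vs cont=18.0682 → 18.0682 [wait]  node(5,4) S=141.8216 payoff=0.0000 vs cont=3.6568 → 3.6568 [wait]  node(5,5) S=189.6944 payoff=0.0000 vs cont=0.0000 → 0.0000 [wait]  ⇒ S*(5)=79.2718
t_4: node(4,0) S=51.2449 payoff=69.3651 vs cont=68.2854 → 69.3651 [stop]  node(4,1) S=68.5429 payoff=52.0671 vs cont=50.9874 → 52.0671 [stop]  node(4,2) S=91.6800 payoff=28.9300 vs cont=29.5605 → 29.5605 [wait]  node(4,3) S=122.6271 payoff=0.0000 vs cont=10.8416 → 10.8416 [wait]  node(4,4) S=164.0206 payoff=0.0000 vs cont=1.8314 → 1.8314 [wait]  ⇒ S*(4)=68.5429
t_3: node(3,0) S=59.2661 payoff=61.3439 vs cont=60.2641 → 61.3439 [stop]  node(3,1) S=79.2718 payoff=41.3382 vs cont=40.5676 → 41.3382 [stop]  node(3,2) S=106.0304 payoff=14.5796 vs cont=20.1193 → 20.1193 [wait]  node(3,3) S=141.8216 payoff=0.0000 vs cont=6.3275 → 6.3275 [wait]  ⇒ S*(3)=79.2718
t_2: node(2,0) S=68.5429 payoff=52.0671 vs cont=50.9874 → 52.0671 [stop]  node(2,1) S=91.6800 payoff=28.9300 vs cont=30.5661 → 30.5661 [wait]  node(2,2) S=122.6271 payoff=0.0000 vs cont=13.1781 → 13.1781 [wait]  ⇒ S*(2)=68.5429
t_1: node(1,0) S=79.2718 payoff=41.3382 vs cont=41.0605 → 41.3382 [stop]  node(1,1) S=106.0304 payoff=14.5796 vs cont=21.7683 → 21.7683 [wait]  ⇒ S*(1)=79.2718
t_0: node(0,0) S=91.6800 payoff=28.9300 vs cont=31.3744 → 31.3744 [wait]  ⇒ S*(0)=-

price = 31.3744
boundary = - 79.2718 68.5429 79.2718 68.5429 79.2718 91.6800 106.0304
tree:
31.3744
41.3382 21.7683
52.0671 30.5661 13.1781
61.3439 41.3382 20.1193 6.3275
69.3651 52.0671 29.5605 10.8416 1.8314
76.3007 61.3439 41.3382 18.0682 3.6568 0.0000
82.2977 69.3651 52.0671 28.9300 7.3017 0.0000 0.0000
87.4829 76.3007 61.3439 41.3382 14.5796 0.0000 0.0000 0.0000
91.9664 82.2977 69.3651 52.0671 28.9300 0.0000 0.0000 0.0000 0.0000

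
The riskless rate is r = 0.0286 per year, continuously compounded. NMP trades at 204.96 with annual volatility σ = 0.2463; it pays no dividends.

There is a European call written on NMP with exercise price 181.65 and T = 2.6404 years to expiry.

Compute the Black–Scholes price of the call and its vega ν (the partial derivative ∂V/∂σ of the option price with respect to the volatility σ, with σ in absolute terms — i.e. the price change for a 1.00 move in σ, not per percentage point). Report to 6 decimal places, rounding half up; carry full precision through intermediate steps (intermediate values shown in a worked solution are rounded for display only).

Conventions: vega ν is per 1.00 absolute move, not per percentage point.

σ√T = 0.2463·√2.6404 = 0.400220
d₁ = (ln(S/K) + (r+σ²/2)T) / (σ√T) = (ln(204.96/181.65) + (0.0286+0.2463²/2)·2.6404) / 0.400220 = (0.120733 + 0.155604) / 0.400220 = 0.690461
d₂ = d₁ − σ√T = 0.690461 − 0.400220 = 0.290241
e^{−rT} = 0.927265
N(d₁) = 0.755048,  N(d₂) = 0.614184
Call price V = S·N(d₁) − K·e^{−rT}·N(d₂) = 154.754623 − 103.451779 = 51.302844
φ(d₁) = (1/√(2π))·e^{−d₁²/2} = 0.314332
ν = S·φ(d₁)·√T = 104.686809

price = 51.302844
ν = 104.686809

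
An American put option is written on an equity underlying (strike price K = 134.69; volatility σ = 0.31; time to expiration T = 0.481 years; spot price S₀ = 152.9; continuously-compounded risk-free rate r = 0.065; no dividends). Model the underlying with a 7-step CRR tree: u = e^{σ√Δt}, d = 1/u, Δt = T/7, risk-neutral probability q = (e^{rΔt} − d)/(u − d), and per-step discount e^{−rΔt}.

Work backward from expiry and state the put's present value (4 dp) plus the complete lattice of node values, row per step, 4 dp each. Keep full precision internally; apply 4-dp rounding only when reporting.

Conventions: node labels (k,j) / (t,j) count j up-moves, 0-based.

Δt=0.06871  u=1.08465  d=0.92195  q=0.50721  discount=0.99554
step 7 (expiry): payoffs max(K−S,0) = 48.1200 32.8425 14.8689 0.0000 0.0000 0.0000 0.0000 0.0000
k=6: (k=6,j=0): S=93.8985, K−S=40.7915, hold=40.1912 ⇒ V=40.7915 exercise | (k=6,j=1): S=110.4693, K−S=24.2207, hold=23.6204 ⇒ V=24.2207 exercise | (k=6,j=2): S=129.9645, K−S=4.7255, hold=7.2946 ⇒ V=7.2946 continue | (k=6,j=3): S=152.9000, K−S=0.0000, hold=0.0000 ⇒ V=0.0000 continue | (k=6,j=4): S=179.8831, K−S=0.0000, hold=0.0000 ⇒ V=0.0000 continue | (k=6,j=5): S=211.6281, K−S=0.0000, hold=0.0000 ⇒ V=0.0000 continue | (k=6,j=6): S=248.9753, K−S=0.0000, hold=0.0000 ⇒ V=0.0000 continue
k=5: (k=5,j=0): S=101.8475, K−S=32.8425, hold=32.2423 ⇒ V=32.8425 exercise | (k=5,j=1): S=119.8211, K−S=14.8689, hold=15.5660 ⇒ V=15.5660 continue | (k=5,j=2): S=140.9665, K−S=0.0000, hold=3.5787 ⇒ V=3.5787 continue | (k=5,j=3): S=165.8437, K−S=0.0000, hold=0.0000 ⇒ V=0.0000 continue | (k=5,j=4): S=195.1110, K−S=0.0000, hold=0.0000 ⇒ V=0.0000 continue | (k=5,j=5): S=229.5434, K−S=0.0000, hold=0.0000 ⇒ V=0.0000 continue
k=4: (k=4,j=0): S=110.4693, K−S=24.2207, hold=23.9724 ⇒ V=24.2207 exercise | (k=4,j=1): S=129.9645, K−S=4.7255, hold=9.4436 ⇒ V=9.4436 continue | (k=4,j=2): S=152.9000, K−S=0.0000, hold=1.7557 ⇒ V=1.7557 continue | (k=4,j=3): S=179.8831, K−S=0.0000, hold=0.0000 ⇒ V=0.0000 continue | (k=4,j=4): S=211.6281, K−S=0.0000, hold=0.0000 ⇒ V=0.0000 continue
k=3: (k=3,j=0): S=119.8211, K−S=14.8689, hold=16.6511 ⇒ V=16.6511 continue | (k=3,j=1): S=140.9665, K−S=0.0000, hold=5.5195 ⇒ V=5.5195 continue | (k=3,j=2): S=165.8437, K−S=0.0000, hold=0.8613 ⇒ V=0.8613 continue | (k=3,j=3): S=195.1110, K−S=0.0000, hold=0.0000 ⇒ V=0.0000 continue
k=2: (k=2,j=0): S=129.9645, K−S=4.7255, hold=10.9560 ⇒ V=10.9560 continue | (k=2,j=1): S=152.9000, K−S=0.0000, hold=3.1428 ⇒ V=3.1428 continue | (k=2,j=2): S=179.8831, K−S=0.0000, hold=0.4226 ⇒ V=0.4226 continue
k=1: (k=1,j=0): S=140.9665, K−S=0.0000, hold=6.9619 ⇒ V=6.9619 continue | (k=1,j=1): S=165.8437, K−S=0.0000, hold=1.7552 ⇒ V=1.7552 continue
k=0: (k=0,j=0): S=152.9000, K−S=0.0000, hold=4.3018 ⇒ V=4.3018 continue

price = 4.3018
tree:
4.3018
6.9619 1.7552
10.9560 3.1428 0.4226
16.6511 5.5195 0.8613 0.0000
24.2207 9.4436 1.7557 0.0000 0.0000
32.8425 15.5660 3.5787 0.0000 0.0000 0.0000
40.7915 24.2207 7.2946 0.0000 0.0000 0.0000 0.0000
48.1200 32.8425 14.8689 0.0000 0.0000 0.0000 0.0000 0.0000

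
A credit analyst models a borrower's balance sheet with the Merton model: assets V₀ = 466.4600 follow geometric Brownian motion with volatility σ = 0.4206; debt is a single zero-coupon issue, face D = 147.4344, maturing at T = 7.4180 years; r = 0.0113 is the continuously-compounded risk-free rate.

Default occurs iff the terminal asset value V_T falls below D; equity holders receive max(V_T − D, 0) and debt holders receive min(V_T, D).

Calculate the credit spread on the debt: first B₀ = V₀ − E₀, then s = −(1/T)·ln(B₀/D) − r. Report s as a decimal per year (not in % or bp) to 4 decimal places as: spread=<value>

Apply the equity-as-call identities (strike 147.4344, horizon 7.4180 years):
d₁ = [ln(V₀/D) + (r + σ²/2)T] / (σ√T)
   = [ln(466.4600/147.4344) + (0.0113 + 0.5·0.4206²)·7.4180] / (0.4206·√7.4180)
   = [1.151789 + 0.739962] / 1.145546 = 1.651396
d₂ = d₁ − σ√T = 1.651396 − 1.145546 = 0.505849
N(d₁) = 0.950671,  N(d₂) = 0.693519,  e^(−rT) = 0.919594
E₀ = V₀·N(d₁) − D·e^(−rT)·N(d₂)
   = 466.4600·0.950671 − 147.4344·0.919594·0.693519 = 349.422947
B₀ = V₀ − E₀ = 466.4600 − 349.422947 = 117.037053
spread = −(1/T)·ln(B₀/D) − r = −(1/7.4180)·ln(117.037053/147.4344) − 0.0113 = 0.01982601

spread=0.0198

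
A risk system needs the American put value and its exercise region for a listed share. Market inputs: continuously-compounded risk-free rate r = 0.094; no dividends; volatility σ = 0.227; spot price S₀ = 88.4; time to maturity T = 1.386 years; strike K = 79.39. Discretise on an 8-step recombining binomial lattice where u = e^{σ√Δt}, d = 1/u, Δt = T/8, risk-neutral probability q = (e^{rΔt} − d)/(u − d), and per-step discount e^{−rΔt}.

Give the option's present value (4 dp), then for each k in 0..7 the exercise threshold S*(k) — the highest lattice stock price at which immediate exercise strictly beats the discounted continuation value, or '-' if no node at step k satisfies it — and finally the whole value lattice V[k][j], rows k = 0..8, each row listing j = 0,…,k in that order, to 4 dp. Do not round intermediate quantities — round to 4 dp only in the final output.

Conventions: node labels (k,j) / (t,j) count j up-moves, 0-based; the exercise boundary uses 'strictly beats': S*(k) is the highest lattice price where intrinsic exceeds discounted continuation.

price = 2.6962
boundary = - - - 66.5809 60.5780 66.5809 60.5780 66.5809
tree:
2.6962
4.6685 1.2449
7.8599 2.3290 0.4402
12.8091 4.2499 0.9068 0.0911
18.8120 7.5206 1.8366 0.2119 0.0000
24.2736 12.8091 3.6375 0.4931 0.0000 0.0000
29.2428 18.8120 6.9844 1.1474 0.0000 0.0000 0.0000
33.7640 24.2736 12.8091 2.6696 0.0000 0.0000 0.0000 0.0000
37.8776 29.2428 18.8120 6.2115 0.0000 0.0000 0.0000 0.0000 0.0000

Δt=0.17325  u=1.09909  d=0.90984  q=0.56315  discount=0.98385
step 8 (expiry): payoffs max(K−S,0) = 37.8776 29.2428 18.8120 6.2115 0.0000 0.0000 0.0000 0.0000 0.0000
step 7: (k=7,j=0): S=45.6260, K−S=33.7640, hold=32.4816 ⇒ V=33.7640 exercise | (k=7,j=1): S=55.1164, K−S=24.2736, hold=22.9912 ⇒ V=24.2736 exercise | (k=7,j=2): S=66.5809, K−S=12.8091, hold=11.5267 ⇒ V=12.8091 exercise | (k=7,j=3): S=80.4300, K−S=0.0000, hold=2.6696 ⇒ V=2.6696 continue | (k=7,j=4): S=97.1598, K−S=0.0000, hold=0.0000 ⇒ V=0.0000 continue | (k=7,j=5): S=117.3695, K−S=0.0000, hold=0.0000 ⇒ V=0.0000 continue | (k=7,j=6): S=141.7828, K−S=0.0000, hold=0.0000 ⇒ V=0.0000 continue | (k=7,j=7): S=171.2743, K−S=0.0000, hold=0.0000 ⇒ V=0.0000 continue  boundary S*=66.5809
step 6: (k=6,j=0): S=50.1472, K−S=29.2428, hold=27.9604 ⇒ V=29.2428 exercise | (k=6,j=1): S=60.5780, K−S=18.8120, hold=17.5295 ⇒ V=18.8120 exercise | (k=6,j=2): S=73.1785, K−S=6.2115, hold=6.9844 ⇒ V=6.9844 continue | (k=6,j=3): S=88.4000, K−S=0.0000, hold=1.1474 ⇒ V=1.1474 continue | (k=6,j=4): S=106.7876, K−S=0.0000, hold=0.0000 ⇒ V=0.0000 continue | (k=6,j=5): S=128.9999, K−S=0.0000, hold=0.0000 ⇒ V=0.0000 continue | (k=6,j=6): S=155.8325, K−S=0.0000, hold=0.0000 ⇒ V=0.0000 continue  boundary S*=60.5780
step 5: (k=5,j=0): S=55.1164, K−S=24.2736, hold=22.9912 ⇒ V=24.2736 exercise | (k=5,j=1): S=66.5809, K−S=12.8091, hold=11.9549 ⇒ V=12.8091 exercise | (k=5,j=2): S=80.4300, K−S=0.0000, hold=3.6375 ⇒ V=3.6375 continue | (k=5,j=3): S=97.1598, K−S=0.0000, hold=0.4931 ⇒ V=0.4931 continue | (k=5,j=4): S=117.3695, K−S=0.0000, hold=0.0000 ⇒ V=0.0000 continue | (k=5,j=5): S=141.7828, K−S=0.0000, hold=0.0000 ⇒ V=0.0000 continue  boundary S*=66.5809
step 4: (k=4,j=0): S=60.5780, K−S=18.8120, hold=17.5295 ⇒ V=18.8120 exercise | (k=4,j=1): S=73.1785, K−S=6.2115, hold=7.5206 ⇒ V=7.5206 continue | (k=4,j=2): S=88.4000, K−S=0.0000, hold=1.8366 ⇒ V=1.8366 continue | (k=4,j=3): S=106.7876, K−S=0.0000, hold=0.2119 ⇒ V=0.2119 continue | (k=4,j=4): S=128.9999, K−S=0.0000, hold=0.0000 ⇒ V=0.0000 continue  boundary S*=60.5780
step 3: (k=3,j=0): S=66.5809, K−S=12.8091, hold=12.2521 ⇒ V=12.8091 exercise | (k=3,j=1): S=80.4300, K−S=0.0000, hold=4.2499 ⇒ V=4.2499 continue | (k=3,j=2): S=97.1598, K−S=0.0000, hold=0.9068 ⇒ V=0.9068 continue | (k=3,j=3): S=117.3695, K−S=0.0000, hold=0.0911 ⇒ V=0.0911 continue  boundary S*=66.5809
step 2: (k=2,j=0): S=73.1785, K−S=6.2115, hold=7.8599 ⇒ V=7.8599 continue | (k=2,j=1): S=88.4000, K−S=0.0000, hold=2.3290 ⇒ V=2.3290 continue | (k=2,j=2): S=106.7876, K−S=0.0000, hold=0.4402 ⇒ V=0.4402 continue  boundary S*=-
step 1: (k=1,j=0): S=80.4300, K−S=0.0000, hold=4.6685 ⇒ V=4.6685 continue | (k=1,j=1): S=97.1598, K−S=0.0000, hold=1.2449 ⇒ V=1.2449 continue  boundary S*=-
step 0: (k=0,j=0): S=88.4000, K−S=0.0000, hold=2.6962 ⇒ V=2.6962 continue  boundary S*=-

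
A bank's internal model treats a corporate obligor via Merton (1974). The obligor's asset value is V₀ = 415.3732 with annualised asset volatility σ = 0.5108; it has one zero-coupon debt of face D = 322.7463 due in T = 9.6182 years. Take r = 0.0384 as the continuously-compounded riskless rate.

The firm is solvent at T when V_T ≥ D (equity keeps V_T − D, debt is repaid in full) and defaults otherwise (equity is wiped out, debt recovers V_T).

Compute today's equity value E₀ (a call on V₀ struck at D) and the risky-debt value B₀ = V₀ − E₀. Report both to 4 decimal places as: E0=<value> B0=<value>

E0=289.4179 B0=125.9553

Work the structural quantities from V₀ = 415.3732 against face 322.7463:
d₁ = [ln(V₀/D) + (r + σ²/2)T] / (σ√T)
   = [ln(415.3732/322.7463) + (0.0384 + 0.5·0.5108²)·9.6182] / (0.5108·√9.6182)
   = [0.252311 + 1.624113] / 1.584155 = 1.184495
d₂ = d₁ − σ√T = 1.184495 − 1.584155 = -0.399661
N(d₁) = 0.881891,  N(d₂) = 0.344703,  e^(−rT) = 0.691191
E₀ = V₀·N(d₁) − D·e^(−rT)·N(d₂)
   = 415.3732·0.881891 − 322.7463·0.691191·0.344703 = 289.417854
B₀ = V₀ − E₀ = 415.3732 − 289.417854 = 125.955346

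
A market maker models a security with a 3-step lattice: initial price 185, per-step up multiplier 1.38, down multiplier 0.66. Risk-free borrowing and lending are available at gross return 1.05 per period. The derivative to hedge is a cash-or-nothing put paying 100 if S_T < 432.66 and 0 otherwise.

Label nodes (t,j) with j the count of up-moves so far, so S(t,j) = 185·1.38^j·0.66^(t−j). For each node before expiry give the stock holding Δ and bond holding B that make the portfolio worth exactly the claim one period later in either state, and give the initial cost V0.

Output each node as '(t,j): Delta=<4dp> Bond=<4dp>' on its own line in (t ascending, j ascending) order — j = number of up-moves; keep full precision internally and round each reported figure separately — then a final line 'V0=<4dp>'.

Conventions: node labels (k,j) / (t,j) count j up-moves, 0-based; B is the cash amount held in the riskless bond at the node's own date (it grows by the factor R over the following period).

(0,0): Delta=-0.1998 Bond=109.6169
(1,0): Delta=0.0000 Bond=90.7029
(1,1): Delta=-0.2806 Bond=135.7395
(2,0): Delta=0.0000 Bond=95.2381
(2,1): Delta=0.0000 Bond=95.2381
(2,2): Delta=-0.3942 Bond=182.5397
V0=72.6551

Risk-neutral probability p* = (R−d)/(u−d) = (1.05−0.66)/(1.38−0.66) = 0.5417.
At maturity the claim pays: V(3,0)=100.0000, V(3,1)=100.0000, V(3,2)=100.0000, V(3,3)=0.0000
Node (2,0) S=80.5860: V=(p*·100.0000+(1−p*)·100.0000)/1.05=95.2381; Δ=(100.0000−100.0000)/(111.2087−53.1868)=0.0000; B=V−Δ·S=95.2381
Node (2,1) S=168.4980: V=(p*·100.0000+(1−p*)·100.0000)/1.05=95.2381; Δ=(100.0000−100.0000)/(232.5272−111.2087)=0.0000; B=V−Δ·S=95.2381
Node (2,2) S=352.3140: V=(p*·0.0000+(1−p*)·100.0000)/1.05=43.6508; Δ=(0.0000−100.0000)/(486.1933−232.5272)=-0.3942; B=V−Δ·S=182.5397
Node (1,0) S=122.1000: V=(p*·95.2381+(1−p*)·95.2381)/1.05=90.7029; Δ=(95.2381−95.2381)/(168.4980−80.5860)=0.0000; B=V−Δ·S=90.7029
Node (1,1) S=255.3000: V=(p*·43.6508+(1−p*)·95.2381)/1.05=64.0905; Δ=(43.6508−95.2381)/(352.3140−168.4980)=-0.2806; B=V−Δ·S=135.7395
Node (0,0) S=185.0000: V=(p*·64.0905+(1−p*)·90.7029)/1.05=72.6551; Δ=(64.0905−90.7029)/(255.3000−122.1000)=-0.1998; B=V−Δ·S=109.6169
Check: Δ(0,0)·S0 + B(0,0) = 72.6551 = V0.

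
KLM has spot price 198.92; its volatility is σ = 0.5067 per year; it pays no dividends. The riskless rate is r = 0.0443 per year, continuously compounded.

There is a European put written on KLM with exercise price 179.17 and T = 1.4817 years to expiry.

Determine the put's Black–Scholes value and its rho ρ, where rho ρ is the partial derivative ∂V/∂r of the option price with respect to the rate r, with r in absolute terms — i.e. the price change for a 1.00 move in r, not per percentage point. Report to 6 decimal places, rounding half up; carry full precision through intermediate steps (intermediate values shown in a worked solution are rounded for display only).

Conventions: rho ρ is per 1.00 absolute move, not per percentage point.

price = 30.467374
ρ = -127.520977

σ√T = 0.5067·√1.4817 = 0.616781
d₁ = (ln(S/K) + (r+σ²/2)T) / (σ√T) = (ln(198.92/179.17) + (0.0443+0.5067²/2)·1.4817) / 0.616781 = (0.104568 + 0.255849) / 0.616781 = 0.584351
d₂ = d₁ − σ√T = 0.584351 − 0.616781 = -0.032430
e^{−rT} = 0.936469
N(−d₁) = 0.279492,  N(−d₂) = 0.512936
Put price V = K·e^{−rT}·N(−d₂) − S·N(−d₁) = 86.063965 − 55.596591 = 30.467374
ρ = −K·T·e^{−rT}·N(−d₂) = -127.520977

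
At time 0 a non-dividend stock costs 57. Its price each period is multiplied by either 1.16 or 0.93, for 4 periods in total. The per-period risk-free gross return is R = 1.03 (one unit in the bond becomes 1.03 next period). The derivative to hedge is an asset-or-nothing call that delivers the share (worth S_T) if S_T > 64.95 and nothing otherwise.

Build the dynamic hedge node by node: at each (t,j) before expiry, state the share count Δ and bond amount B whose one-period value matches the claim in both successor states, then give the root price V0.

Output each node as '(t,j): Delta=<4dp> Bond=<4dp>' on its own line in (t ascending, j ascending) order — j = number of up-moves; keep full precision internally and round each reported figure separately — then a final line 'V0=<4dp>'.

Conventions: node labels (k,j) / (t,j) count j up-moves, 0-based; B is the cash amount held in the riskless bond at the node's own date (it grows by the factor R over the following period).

(0,0): Delta=2.4141 Bond=-99.3087
(1,0): Delta=2.7604 Bond=-120.6474
(1,1): Delta=2.0531 Bond=-78.4208
(2,0): Delta=2.4696 Bond=-109.9283
(2,1): Delta=3.0636 Bond=-142.9068
(2,2): Delta=1.0000 Bond=0.0000
(3,0): Delta=0.0000 Bond=0.0000
(3,1): Delta=5.0435 Bond=-260.4202
(3,2): Delta=1.0000 Bond=0.0000
(3,3): Delta=1.0000 Bond=0.0000
V0=38.2942

No-arbitrage ⇒ martingale measure with p* = (R−d)/(u−d) = 0.4348.
Terminal payoffs: V(4,0)=0.0000, V(4,1)=0.0000, V(4,2)=66.3371, V(4,3)=82.7431, V(4,4)=103.2064
(3,0): S=45.8483. Δ = (V_up−V_dn)/(S_up−S_dn) = (0.0000−0.0000)/(53.1841−42.6390) = 0.0000. V = [p*·0.0000 + (1−p*)·0.0000]/1.03 = 0.0000. B = V − Δ·S = 0.0000.
(3,1): S=57.1872. Δ = (V_up−V_dn)/(S_up−S_dn) = (66.3371−0.0000)/(66.3371−53.1841) = 5.0435. V = [p*·66.3371 + (1−p*)·0.0000]/1.03 = 28.0022. B = V − Δ·S = -260.4202.
(3,2): S=71.3303. Δ = (V_up−V_dn)/(S_up−S_dn) = (82.7431−66.3371)/(82.7431−66.3371) = 1.0000. V = [p*·82.7431 + (1−p*)·66.3371]/1.03 = 71.3303. B = V − Δ·S = 0.0000.
(3,3): S=88.9711. Δ = (V_up−V_dn)/(S_up−S_dn) = (103.2064−82.7431)/(103.2064−82.7431) = 1.0000. V = [p*·103.2064 + (1−p*)·82.7431]/1.03 = 88.9711. B = V − Δ·S = 0.0000.
(2,0): S=49.2993. Δ = (V_up−V_dn)/(S_up−S_dn) = (28.0022−0.0000)/(57.1872−45.8483) = 2.4696. V = [p*·28.0022 + (1−p*)·0.0000]/1.03 = 11.8202. B = V − Δ·S = -109.9283.
(2,1): S=61.4916. Δ = (V_up−V_dn)/(S_up−S_dn) = (71.3303−28.0022)/(71.3303−57.1872) = 3.0636. V = [p*·71.3303 + (1−p*)·28.0022]/1.03 = 45.4762. B = V − Δ·S = -142.9068.
(2,2): S=76.6992. Δ = (V_up−V_dn)/(S_up−S_dn) = (88.9711−71.3303)/(88.9711−71.3303) = 1.0000. V = [p*·88.9711 + (1−p*)·71.3303]/1.03 = 76.6992. B = V − Δ·S = 0.0000.
(1,0): S=53.0100. Δ = (V_up−V_dn)/(S_up−S_dn) = (45.4762−11.8202)/(61.4916−49.2993) = 2.7604. V = [p*·45.4762 + (1−p*)·11.8202]/1.03 = 25.6828. B = V − Δ·S = -120.6474.
(1,1): S=66.1200. Δ = (V_up−V_dn)/(S_up−S_dn) = (76.6992−45.4762)/(76.6992−61.4916) = 2.0531. V = [p*·76.6992 + (1−p*)·45.4762]/1.03 = 57.3315. B = V − Δ·S = -78.4208.
(0,0): S=57.0000. Δ = (V_up−V_dn)/(S_up−S_dn) = (57.3315−25.6828)/(66.1200−53.0100) = 2.4141. V = [p*·57.3315 + (1−p*)·25.6828]/1.03 = 38.2942. B = V − Δ·S = -99.3087.
Sanity check at the root: Δ(0,0)·S0 + B(0,0) reproduces V0 = 38.2942.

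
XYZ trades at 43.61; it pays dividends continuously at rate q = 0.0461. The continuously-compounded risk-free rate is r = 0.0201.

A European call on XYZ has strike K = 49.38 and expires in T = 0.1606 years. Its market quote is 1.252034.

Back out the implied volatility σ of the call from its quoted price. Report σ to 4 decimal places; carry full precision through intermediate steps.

At σ = 0.4656 the Black–Scholes value reproduces the quote:
σ√T = 0.4656·√0.1606 = 0.186589
d₁ = (ln(S/K) + (r−q+σ²/2)T) / (σ√T) = (ln(43.61/49.38) + (0.0201−0.0461+0.4656²/2)·0.1606) / 0.186589 = (-0.124259 + 0.013232) / 0.186589 = -0.595035
d₂ = d₁ − σ√T = -0.595035 − 0.186589 = -0.781624
e^{−rT} = 0.996777
e^{−qT} = 0.992624
N(d₁) = 0.275910,  N(d₂) = 0.217218
V = S·e^{−qT}·N(d₁) − K·e^{−rT}·N(d₂) = 11.943683 − 10.691648 = 1.252034 (the quoted price), and the Black–Scholes price is strictly increasing in σ, so σ is unique

sigma = 0.4656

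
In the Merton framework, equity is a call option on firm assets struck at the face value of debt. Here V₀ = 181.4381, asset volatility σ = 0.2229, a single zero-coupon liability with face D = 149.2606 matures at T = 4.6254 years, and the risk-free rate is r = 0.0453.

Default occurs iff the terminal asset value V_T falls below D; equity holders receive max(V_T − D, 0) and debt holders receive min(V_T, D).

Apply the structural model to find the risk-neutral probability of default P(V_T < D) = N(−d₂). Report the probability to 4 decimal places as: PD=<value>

Apply the equity-as-call identities (strike 149.2606, horizon 4.6254 years):
d₁ = [ln(V₀/D) + (r + σ²/2)T] / (σ√T)
   = [ln(181.4381/149.2606) + (0.0453 + 0.5·0.2229²)·4.6254] / (0.2229·√4.6254)
   = [0.195221 + 0.324436] / 0.479385 = 1.084006
d₂ = d₁ − σ√T = 1.084006 − 0.479385 = 0.604621
risk-neutral PD = N(−d₂) = N(-0.604621) = 0.272716

PD=0.2727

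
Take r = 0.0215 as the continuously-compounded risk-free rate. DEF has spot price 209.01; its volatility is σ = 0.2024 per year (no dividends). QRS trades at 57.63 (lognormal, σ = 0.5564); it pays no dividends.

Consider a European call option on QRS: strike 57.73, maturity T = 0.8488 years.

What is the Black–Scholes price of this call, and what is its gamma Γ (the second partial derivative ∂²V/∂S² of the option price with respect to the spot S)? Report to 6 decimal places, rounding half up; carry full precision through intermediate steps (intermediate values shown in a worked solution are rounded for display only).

price = 12.040117
Γ = 0.012954

σ√T = 0.5564·√0.8488 = 0.512613
d₁ = (ln(S/K) + (r+σ²/2)T) / (σ√T) = (ln(57.63/57.73) + (0.0215+0.5564²/2)·0.8488) / 0.512613 = (-0.001734 + 0.149635) / 0.512613 = 0.288525
d₂ = d₁ − σ√T = 0.288525 − 0.512613 = -0.224088
e^{−rT} = 0.981916
N(d₁) = 0.613527,  N(d₂) = 0.411344
Call price V = S·N(d₁) − K·e^{−rT}·N(d₂) = 35.357590 − 23.317473 = 12.040117
φ(d₁) = (1/√(2π))·e^{−d₁²/2} = 0.382678
Γ = φ(d₁) / (S·σ·√T) = 0.012954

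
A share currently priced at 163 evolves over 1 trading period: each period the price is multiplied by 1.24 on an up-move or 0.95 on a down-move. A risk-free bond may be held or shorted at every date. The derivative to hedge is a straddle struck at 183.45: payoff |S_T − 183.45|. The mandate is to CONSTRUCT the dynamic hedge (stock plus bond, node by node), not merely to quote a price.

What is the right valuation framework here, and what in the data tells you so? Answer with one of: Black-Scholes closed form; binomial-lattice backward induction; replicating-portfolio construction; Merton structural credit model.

Key observation: since the answer must list Δ and B at each node of the 1.24/0.95 lattice on 163, the replicating-portfolio method — solving the two-state system at every node — is the one that applies.

framework: replicating-portfolio construction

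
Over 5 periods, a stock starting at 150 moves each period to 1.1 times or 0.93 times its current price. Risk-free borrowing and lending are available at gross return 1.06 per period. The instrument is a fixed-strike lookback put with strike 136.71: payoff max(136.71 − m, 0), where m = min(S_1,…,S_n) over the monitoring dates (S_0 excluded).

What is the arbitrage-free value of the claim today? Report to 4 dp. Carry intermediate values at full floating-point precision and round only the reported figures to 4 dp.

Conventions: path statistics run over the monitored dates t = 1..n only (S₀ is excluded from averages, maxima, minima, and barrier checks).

price = 0.5035

Under the martingale measure an up-move has probability p* = 0.7647; value the claim as the probability-weighted average of per-path payoffs, discounted 5 periods at R = 1.06.
Enumerate all 2^5 = 32 price paths (U = up ×1.1, D = down ×0.93); each path with k up-moves has probability p*^k·(1−p*)^(5−k).
DDDDD: m=104.3533, payoff=32.3567, prob=0.000721
UDDDD: m=123.4286, payoff=13.2814, prob=0.002344
DUDDD: m=123.4286, payoff=13.2814, prob=0.002344
UUDDD: m=145.9908, payoff=0.0000, prob=0.007618
DDUDD: m=123.4286, payoff=13.2814, prob=0.002344
UDUDD: m=145.9908, payoff=0.0000, prob=0.007618
DUUDD: m=139.5000, payoff=0.0000, prob=0.007618
UUUDD: m=165.0000, payoff=0.0000, prob=0.024757
DDDUD: m=120.6535, payoff=16.0565, prob=0.002344
UDDUD: m=142.7085, payoff=0.0000, prob=0.007618
DUDUD: m=139.5000, payoff=0.0000, prob=0.007618
UUDUD: m=165.0000, payoff=0.0000, prob=0.024757
DDUUD: m=129.7350, payoff=6.9750, prob=0.007618
UDUUD: m=153.4500, payoff=0.0000, prob=0.024757
DUUUD: m=139.5000, payoff=0.0000, prob=0.024757
UUUUD: m=165.0000, payoff=0.0000, prob=0.080462
DDDDU: m=112.2078, payoff=24.5022, prob=0.002344
UDDDU: m=132.7189, payoff=3.9911, prob=0.007618
DUDDU: m=132.7189, payoff=3.9911, prob=0.007618
UUDDU: m=156.9794, payoff=0.0000, prob=0.024757
DDUDU: m=129.7350, payoff=6.9750, prob=0.007618
UDUDU: m=153.4500, payoff=0.0000, prob=0.024757
DUUDU: m=139.5000, payoff=0.0000, prob=0.024757
UUUDU: m=165.0000, payoff=0.0000, prob=0.080462
DDDUU: m=120.6535, payoff=16.0565, prob=0.007618
UDDUU: m=142.7085, payoff=0.0000, prob=0.024757
DUDUU: m=139.5000, payoff=0.0000, prob=0.024757
UUDUU: m=165.0000, payoff=0.0000, prob=0.080462
DDUUU: m=129.7350, payoff=6.9750, prob=0.024757
UDUUU: m=153.4500, payoff=0.0000, prob=0.080462
DUUUU: m=139.5000, payoff=0.0000, prob=0.080462
UUUUU: m=165.0000, payoff=0.0000, prob=0.261500
Price = Σ prob·payoff / R^5 = 0.673860 / 1.338226 = 0.5035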